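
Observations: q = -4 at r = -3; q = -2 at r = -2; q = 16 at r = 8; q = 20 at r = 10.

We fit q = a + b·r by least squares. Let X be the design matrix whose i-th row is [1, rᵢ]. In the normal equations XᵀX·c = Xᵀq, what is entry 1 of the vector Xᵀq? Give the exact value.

Entry 1 ↔ basis 1, so (Xᵀq)_{1} = Σᵢ qᵢ = (1)·(-4) + (1)·(-2) + (1)·(16) + (1)·(20) = 30.

30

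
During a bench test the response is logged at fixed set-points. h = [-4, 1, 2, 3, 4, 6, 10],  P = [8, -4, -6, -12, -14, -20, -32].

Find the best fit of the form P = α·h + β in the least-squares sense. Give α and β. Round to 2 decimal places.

XᵀX·[α, β]ᵀ = XᵀP reads: 182·α + 22·β = -580;  22·α + 7·β = -80.
Δ = 182·7 − 22² = 790.
α = ((-580)·7 − 22·(-80))/790 = -230/79; β = (182·(-80) − 22·(-580))/790 = -180/79.

α = -2.91, β = -2.28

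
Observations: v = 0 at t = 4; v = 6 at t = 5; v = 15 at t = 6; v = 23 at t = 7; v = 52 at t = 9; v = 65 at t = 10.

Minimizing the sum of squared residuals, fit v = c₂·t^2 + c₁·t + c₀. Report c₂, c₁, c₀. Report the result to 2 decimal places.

Setting ∂/∂c₂ … = 0 gives: 21139·c₂ + 2477·c₁ + 307·c₀ = 12529;  2477·c₂ + 307·c₁ + 41·c₀ = 1399;  307·c₂ + 41·c₁ + 6·c₀ = 161.
(Σt^2·t^2 = 21139, Σt^2·t = 2477, Σt^2 = 307, Σt·t = 307, Σt = 41, Σ1 = 6, Σt^2·v = 12529, Σt·v = 1399, Σv = 161.)
Solving the 3×3 system (Gaussian elimination) gives c₂ = 197/210, c₁ = -89/42, c₀ = -234/35.

c₂ = 0.94, c₁ = -2.12, c₀ = -6.69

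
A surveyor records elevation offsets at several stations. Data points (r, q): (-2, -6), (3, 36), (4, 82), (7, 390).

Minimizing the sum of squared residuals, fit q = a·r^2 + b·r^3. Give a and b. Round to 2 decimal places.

Entries of MᵀM: Σr^2·r^2 = 2754, Σr^2·r^3 = 18042, Σr^3·r^3 = 122538.
For Mᵀq: Σr^2·q = 20722, Σr^3·q = 140038.
MᵀM·[a, b]ᵀ = Mᵀq becomes [[2754, 18042]; [18042, 122538]]·[a, b]ᵀ = [20722, 140038]ᵀ.
Eliminating b: 122538·(row 1) − 18042·(row 2) gives 11955888·a = 122538·20722 − 18042·140038 = 12666840, so a = 527785/498162.
Then b = (140038 − 18042·(527785/498162))/122538 = 491597/498162.

a = 1.06, b = 0.99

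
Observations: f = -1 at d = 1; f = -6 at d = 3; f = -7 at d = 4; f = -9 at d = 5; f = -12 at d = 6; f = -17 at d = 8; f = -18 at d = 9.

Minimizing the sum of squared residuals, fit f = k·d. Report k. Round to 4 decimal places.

k = -1.9914

From the data, Σd·d = 232.
And Σd·f = -462.
MᵀM·[k]ᵀ = Mᵀf becomes [[232]]·[k]ᵀ = [-462]ᵀ.
k = (-462)/232 = -1.99138.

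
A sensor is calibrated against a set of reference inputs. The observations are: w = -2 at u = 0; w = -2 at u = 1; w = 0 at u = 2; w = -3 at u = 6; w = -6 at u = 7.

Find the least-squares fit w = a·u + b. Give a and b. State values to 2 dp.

The normal system MᵀM·[a, b]ᵀ = Mᵀw is [[90, 16]; [16, 5]]·[a, b]ᵀ = [-62, -13]ᵀ.
Determinant 90·5 − 16² = 194.
a = ((-62)·5 − 16·(-13))/194 = -51/97; b = (90·(-13) − 16·(-62))/194 = -89/97.

a = -0.53, b = -0.92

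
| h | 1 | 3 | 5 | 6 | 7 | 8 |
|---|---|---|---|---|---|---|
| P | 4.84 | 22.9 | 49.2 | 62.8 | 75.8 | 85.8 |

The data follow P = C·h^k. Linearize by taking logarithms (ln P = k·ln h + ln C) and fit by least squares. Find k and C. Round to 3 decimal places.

With ln Pᵢ as the transformed response and ln hᵢ as the regressor:
XᵀX = [[15.1183, 8.5252]; [8.5252, 6]], rhs = [34.8077, 21.5240]ᵀ  (here Σln h = 8.5252, Σ(ln h)² = 15.1183, Σln P = 21.5240, Σln h·ln P = 34.8077).
Slope k = (n·Σln h·ln P − Σln h·Σln P)/(n·Σ(ln h)² − (Σln h)²) = (6·34.8077 − 8.5252·21.5240)/18.0313 = 1.40592; ln C = (Σln P − k·Σln h)/n = 1.58973, so C = exp(1.58973) = 4.90240.

k = 1.406, C = 4.902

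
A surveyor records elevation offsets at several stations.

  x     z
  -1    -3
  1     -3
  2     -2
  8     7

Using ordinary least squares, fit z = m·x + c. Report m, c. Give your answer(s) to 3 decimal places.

m = 1.211, c = -3.278

Entries of AᵀA: Σx·x = 70, Σx = 10, Σ1 = 4.
Right-hand side: Σx·z = 52, Σz = -1.
Normal equations: [[70, 10]; [10, 4]]·[m, c]ᵀ = [52, -1]ᵀ.
Δ = 70·4 − 10² = 180.
m = (52·4 − 10·(-1))/180 = 109/90; c = (70·(-1) − 10·52)/180 = -59/18.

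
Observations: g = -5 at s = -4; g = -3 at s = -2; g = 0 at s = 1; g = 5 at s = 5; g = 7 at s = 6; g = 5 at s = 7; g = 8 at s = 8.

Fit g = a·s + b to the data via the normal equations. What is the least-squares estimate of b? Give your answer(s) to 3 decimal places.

b = -0.776

Entries of MᵀM: Σs·s = 195, Σs = 21, Σ1 = 7.
And Σs·g = 192, Σg = 17.
Normal equations: [[195, 21]; [21, 7]]·[a, b]ᵀ = [192, 17]ᵀ.
Eliminating b: 7·(row 1) − 21·(row 2) gives 924·a = 7·192 − 21·17 = 987, so a = 47/44.
Then b = (17 − 21·(47/44))/7 = -239/308.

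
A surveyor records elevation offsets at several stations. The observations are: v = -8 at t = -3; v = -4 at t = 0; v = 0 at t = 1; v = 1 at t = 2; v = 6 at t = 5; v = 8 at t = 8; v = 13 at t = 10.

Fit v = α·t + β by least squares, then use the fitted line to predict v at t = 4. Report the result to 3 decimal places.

v̂ = 3.392

The normal equations are: 203·α + 23·β = 250;  23·α + 7·β = 16.
(Σt·t = 203, Σt = 23, Σ1 = 7, Σt·v = 250, Σv = 16.)
Δ = 203·7 − 23² = 892.
α = (250·7 − 23·16)/892 = 691/446; β = (203·16 − 23·250)/892 = -1251/446.
At t = 4: v̂ = (691/446)·(4) + (-1251/446)·(1) = 1513/446.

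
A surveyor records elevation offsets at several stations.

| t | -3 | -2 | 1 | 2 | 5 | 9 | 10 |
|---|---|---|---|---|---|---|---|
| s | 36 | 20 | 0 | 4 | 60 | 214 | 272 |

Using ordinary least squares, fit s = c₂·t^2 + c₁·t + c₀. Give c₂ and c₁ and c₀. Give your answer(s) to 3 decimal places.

c₂ = 3.041, c₁ = -3.339, c₀ = -0.258

AᵀA·[c₂, c₁, c₀]ᵀ = Aᵀs reads: 17300·c₂ + 1828·c₁ + 224·c₀ = 46454;  1828·c₂ + 224·c₁ + 22·c₀ = 4806;  224·c₂ + 22·c₁ + 7·c₀ = 606.
(Σt^2·t^2 = 17300, Σt^2·t = 1828, Σt^2 = 224, Σt·t = 224, Σt = 22, Σ1 = 7, Σt^2·s = 46454, Σt·s = 4806, Σs = 606.)
Inverting the 3×3 Gram matrix, [c₂, c₁, c₀]ᵀ = [406673/133716, -446431/133716, -5747/22286]ᵀ.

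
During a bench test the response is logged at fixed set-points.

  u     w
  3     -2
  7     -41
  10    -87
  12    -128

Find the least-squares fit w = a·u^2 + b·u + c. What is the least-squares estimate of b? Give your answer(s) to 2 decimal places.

Normal-equation sums: Σu^2·u^2 = 33218, Σu^2·u = 3098, Σu^2 = 302, Σu·u = 302, Σu = 32, Σ1 = 4.
And Σu^2·w = -29159, Σu·w = -2699, Σw = -258.
Row-reducing yields a = -185/213, b = -395/426, c = 603/71.

b = -0.93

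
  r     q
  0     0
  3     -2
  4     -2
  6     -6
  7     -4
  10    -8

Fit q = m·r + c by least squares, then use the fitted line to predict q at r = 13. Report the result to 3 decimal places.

Entries of AᵀA: Σr·r = 210, Σr = 30, Σ1 = 6.
Right-hand side: Σr·q = -158, Σq = -22.
So AᵀA·[m, c]ᵀ = Aᵀq: [[210, 30]; [30, 6]]·[m, c]ᵀ = [-158, -22]ᵀ.
Determinant 210·6 − 30² = 360.
m = ((-158)·6 − 30·(-22))/360 = -4/5; c = (210·(-22) − 30·(-158))/360 = 1/3.
At r = 13: q̂ = (-4/5)·(13) + (1/3)·(1) = -151/15.

q̂ = -10.067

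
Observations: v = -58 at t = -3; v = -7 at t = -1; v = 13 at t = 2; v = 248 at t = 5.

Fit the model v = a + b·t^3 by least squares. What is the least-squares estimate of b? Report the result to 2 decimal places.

b = 2.02

Entries of MᵀM: Σ1 = 4, Σt^3 = 105, Σt^3·t^3 = 16419.
Right-hand side: Σv = 196, Σt^3·v = 32677.
Eliminating b: 16419·(row 1) − 105·(row 2) gives 54651·a = 16419·196 − 105·32677 = -212961, so a = -70987/18217.
Then b = (32677 − 105·(-70987/18217))/16419 = 110128/54651.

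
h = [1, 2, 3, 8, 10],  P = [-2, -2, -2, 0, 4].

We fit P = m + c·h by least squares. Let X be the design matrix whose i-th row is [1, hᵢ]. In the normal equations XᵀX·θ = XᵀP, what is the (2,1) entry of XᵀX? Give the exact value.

24

Row 2 ↔ basis h, column 1 ↔ basis 1, so (XᵀX)_{2,1} = Σᵢ h = (1)·(1) + (2)·(1) + (3)·(1) + (8)·(1) + (10)·(1) = 24.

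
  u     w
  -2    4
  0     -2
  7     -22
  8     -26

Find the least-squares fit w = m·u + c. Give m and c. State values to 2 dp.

m = -2.95, c = -1.91

Compute the Gram sums: Σu·u = 117, Σu = 13, Σ1 = 4.
Moment sums: Σu·w = -370, Σw = -46.
So XᵀX·[m, c]ᵀ = Xᵀw: [[117, 13]; [13, 4]]·[m, c]ᵀ = [-370, -46]ᵀ.
Δ = 117·4 − 13² = 299.
m = ((-370)·4 − 13·(-46))/299 = -882/299; c = (117·(-46) − 13·(-370))/299 = -44/23.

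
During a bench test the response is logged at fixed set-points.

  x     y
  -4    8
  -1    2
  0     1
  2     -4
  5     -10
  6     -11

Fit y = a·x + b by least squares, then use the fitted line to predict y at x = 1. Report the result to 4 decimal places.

ŷ = -1.6822

Normal-equation sums: Σx·x = 82, Σx = 8, Σ1 = 6.
Moment sums: Σx·y = -158, Σy = -14.
Determinant 82·6 − 8² = 428.
a = ((-158)·6 − 8·(-14))/428 = -209/107; b = (82·(-14) − 8·(-158))/428 = 29/107.
At x = 1: ŷ = (-209/107)·(1) + (29/107)·(1) = -180/107.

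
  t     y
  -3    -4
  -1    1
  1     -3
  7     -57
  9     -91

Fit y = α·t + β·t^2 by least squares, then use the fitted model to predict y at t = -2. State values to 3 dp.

ŷ = -0.706

Setting ∂/∂α … = 0 gives: 141·α + 1045·β = -1210;  1045·α + 9045·β = -10202.
Eliminating β: 9045·(row 1) − 1045·(row 2) gives 183320·α = 9045·(-1210) − 1045·(-10202) = -283360, so α = -7084/4583.
Then β = ((-10202) − 1045·(-7084/4583))/9045 = -21754/22915.
At t = -2: ŷ = (-7084/4583)·(-2) + (-21754/22915)·(4) = -16176/22915.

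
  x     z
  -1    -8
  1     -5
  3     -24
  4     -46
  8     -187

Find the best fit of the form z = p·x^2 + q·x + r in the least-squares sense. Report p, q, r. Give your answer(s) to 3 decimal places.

p = -3.118, q = 1.954, r = -3.117

With design matrix M, MᵀM = [[4435, 603, 91]; [603, 91, 15]; [91, 15, 5]] and Mᵀz = [-12933, -1749, -270]ᵀ.
Inverting the 3×3 Gram matrix, [p, q, r]ᵀ = [-73755/23656, 46221/23656, -36873/11828]ᵀ.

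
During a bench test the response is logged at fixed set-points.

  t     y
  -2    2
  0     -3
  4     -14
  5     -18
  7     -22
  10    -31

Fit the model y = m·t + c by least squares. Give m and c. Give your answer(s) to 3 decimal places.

m = -2.755, c = -3.313

MᵀM·[m, c]ᵀ = Mᵀy reads: 194·m + 24·c = -614;  24·m + 6·c = -86.
(Σt·t = 194, Σt = 24, Σ1 = 6, Σt·y = -614, Σy = -86.)
det = 194·6 − 24² = 588.
m = ((-614)·6 − 24·(-86))/588 = -135/49; c = (194·(-86) − 24·(-614))/588 = -487/147.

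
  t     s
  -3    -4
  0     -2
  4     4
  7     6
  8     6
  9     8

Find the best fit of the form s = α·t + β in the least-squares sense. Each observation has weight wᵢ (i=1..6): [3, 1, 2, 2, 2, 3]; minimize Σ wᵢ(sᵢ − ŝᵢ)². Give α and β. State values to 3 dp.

From the data, Σwᵢ·t·t = 528, Σwᵢ·t = 56, Σwᵢ·1 = 13.
For MᵀWs: Σwᵢ·t·s = 464, Σwᵢ·s = 42.
Normal equations: [[528, 56]; [56, 13]]·[α, β]ᵀ = [464, 42]ᵀ.
Δ = 528·13 − 56² = 3728.
α = (464·13 − 56·42)/3728 = 230/233; β = (528·42 − 56·464)/3728 = -238/233.

α = 0.987, β = -1.021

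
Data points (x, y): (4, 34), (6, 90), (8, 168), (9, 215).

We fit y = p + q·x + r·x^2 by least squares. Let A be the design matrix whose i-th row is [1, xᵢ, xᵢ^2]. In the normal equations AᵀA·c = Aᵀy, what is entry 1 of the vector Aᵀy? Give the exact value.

507

Entry 1 ↔ basis 1, so (Aᵀy)_{1} = Σᵢ yᵢ = (1)·(34) + (1)·(90) + (1)·(168) + (1)·(215) = 507.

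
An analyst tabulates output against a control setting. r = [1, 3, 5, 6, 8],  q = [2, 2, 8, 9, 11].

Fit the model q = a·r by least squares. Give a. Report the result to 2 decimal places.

a = 1.41

Compute the Gram sums: Σr·r = 135.
Right-hand side: Σr·q = 190.
AᵀA·[a]ᵀ = Aᵀq becomes [[135]]·[a]ᵀ = [190]ᵀ.
a = 190/135 = 1.40741.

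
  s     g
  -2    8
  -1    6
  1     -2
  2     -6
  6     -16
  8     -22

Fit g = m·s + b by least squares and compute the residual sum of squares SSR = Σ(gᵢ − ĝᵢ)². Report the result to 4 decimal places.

SSR = 5.3103

Setting ∂/∂m … = 0 gives: 110·m + 14·b = -308;  14·m + 6·b = -32.
Eliminating b: 6·(row 1) − 14·(row 2) gives 464·m = 6·(-308) − 14·(-32) = -1400, so m = -175/58.
Then b = ((-32) − 14·(-175/58))/6 = 99/58.
Residuals: 15/58, 37/29, -20/29, -97/58, 23/58, 25/58; SSR = 154/29.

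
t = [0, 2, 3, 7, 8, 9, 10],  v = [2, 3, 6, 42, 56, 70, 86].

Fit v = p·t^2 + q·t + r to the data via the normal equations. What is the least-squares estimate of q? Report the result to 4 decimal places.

Forming MᵀM = [[23155, 2619, 307]; [2619, 307, 39]; [307, 39, 7]] and Mᵀv = [19978, 2256, 265]ᵀ gives MᵀM·[p, q, r]ᵀ = Mᵀv.
Solving the 3×3 system (Gaussian elimination) gives p = 24117/25612, q = -21687/25612, r = 16361/12806.

q = -0.8468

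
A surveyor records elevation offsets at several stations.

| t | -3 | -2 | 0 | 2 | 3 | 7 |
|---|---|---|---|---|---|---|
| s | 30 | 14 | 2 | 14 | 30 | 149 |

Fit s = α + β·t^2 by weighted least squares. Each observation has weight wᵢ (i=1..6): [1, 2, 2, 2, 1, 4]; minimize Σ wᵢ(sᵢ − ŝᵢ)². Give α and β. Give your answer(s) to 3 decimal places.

The normal system MᵀWM·[α, β]ᵀ = MᵀWs is [[12, 230]; [230, 9830]]·[α, β]ᵀ = [716, 29968]ᵀ.
Eliminating β: 9830·(row 1) − 230·(row 2) gives 65060·α = 9830·716 − 230·29968 = 145640, so α = 7282/3253.
Then β = (29968 − 230·(7282/3253))/9830 = 48734/16265.

α = 2.239, β = 2.996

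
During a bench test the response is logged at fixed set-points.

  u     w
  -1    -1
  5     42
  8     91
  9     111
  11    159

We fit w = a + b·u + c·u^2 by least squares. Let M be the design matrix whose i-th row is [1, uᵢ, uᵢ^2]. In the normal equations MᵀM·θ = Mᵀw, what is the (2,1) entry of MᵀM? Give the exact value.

32

Row 2 ↔ basis u, column 1 ↔ basis 1, so (MᵀM)_{2,1} = Σᵢ u = (-1)·(1) + (5)·(1) + (8)·(1) + (9)·(1) + (11)·(1) = 32.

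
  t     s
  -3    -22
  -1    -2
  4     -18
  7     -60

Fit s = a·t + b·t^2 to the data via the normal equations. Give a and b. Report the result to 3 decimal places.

a = 2.232, b = -1.560

The normal equations are: 75·a + 379·b = -424;  379·a + 2739·b = -3428.
(Σt·t = 75, Σt·t^2 = 379, Σt^2·t^2 = 2739, Σt·s = -424, Σt^2·s = -3428.)
det = 75·2739 − 379² = 61784.
a = ((-424)·2739 − 379·(-3428))/61784 = 34469/15446; b = (75·(-3428) − 379·(-424))/61784 = -24101/15446.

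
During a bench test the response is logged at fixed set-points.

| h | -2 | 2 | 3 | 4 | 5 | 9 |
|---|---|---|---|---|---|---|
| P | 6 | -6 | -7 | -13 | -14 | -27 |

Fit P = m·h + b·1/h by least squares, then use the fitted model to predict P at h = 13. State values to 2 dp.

Normal-equation sums: Σh·h = 139, Σh·1/h = 6, Σ1/h·1/h = 23521/32400.
For XᵀP: Σh·P = -410, Σ1/h·P = -1043/60.
Normal equations: [[139, 6]; [6, 23521/32400]]·[m, b]ᵀ = [-410, -1043/60]ᵀ.
Determinant 139·(23521/32400) − 6² = 2103019/32400.
m = ((-410)·(23521/32400) − 6·(-1043/60))/(2103019/32400) = -6264290/2103019; b = (139·(-1043/60) − 6·(-410))/(2103019/32400) = 1416420/2103019.
At h = 13: P̂ = (-6264290/2103019)·(13) + (1416420/2103019)·(1/13) = -1057248590/27339247.

P̂ = -38.67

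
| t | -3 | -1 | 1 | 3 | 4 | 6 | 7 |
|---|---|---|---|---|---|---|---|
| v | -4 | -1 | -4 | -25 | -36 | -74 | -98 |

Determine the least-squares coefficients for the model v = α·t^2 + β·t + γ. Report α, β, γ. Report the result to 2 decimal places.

α = -1.53, β = -3.13, γ = -0.56

Setting ∂/∂α … = 0 gives: 4117·α + 623·β + 121·γ = -8308;  623·α + 121·β + 17·γ = -1340;  121·α + 17·β + 7·γ = -242.
(Σt^2·t^2 = 4117, Σt^2·t = 623, Σt^2 = 121, Σt·t = 121, Σt = 17, Σ1 = 7, Σt^2·v = -8308, Σt·v = -1340, Σv = -242.)
Row-reducing yields α = -5263/3443, β = -96853/30987, γ = -17278/30987.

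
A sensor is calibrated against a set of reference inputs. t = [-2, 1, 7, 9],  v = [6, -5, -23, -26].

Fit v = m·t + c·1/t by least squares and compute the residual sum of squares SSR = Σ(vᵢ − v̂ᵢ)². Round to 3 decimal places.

SSR = 5.313

Sums needed: Σt·t = 135, Σt·1/t = 4, Σ1/t·1/t = 20365/15876.
Moment sums: Σt·v = -412, Σ1/t·v = -893/63.
So MᵀM·[m, c]ᵀ = Mᵀv: [[135, 4]; [4, 20365/15876]]·[m, c]ᵀ = [-412, -893/63]ᵀ.
det = 135·(20365/15876) − 4² = 92417/588.
m = ((-412)·(20365/15876) − 4·(-893/63))/(92417/588) = -576172/191943; c = (135·(-893/63) − 4·(-412))/(92417/588) = -12012/7109.
Residuals: -162848/191943, -59219/191943, -335153/191943, 8558/7109; SSR = 1019810/191943.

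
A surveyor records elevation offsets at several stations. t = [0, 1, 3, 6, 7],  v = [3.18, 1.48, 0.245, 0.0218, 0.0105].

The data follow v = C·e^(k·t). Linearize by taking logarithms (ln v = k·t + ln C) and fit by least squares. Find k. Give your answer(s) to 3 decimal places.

k = -0.824

Let Y = ln v. Fitting Y = k·t + ln C by least squares:
XᵀX = [[95.0000, 17.0000]; [17.0000, 5]], rhs = [-58.6772, -8.2398]ᵀ  (here Σt = 17.0000, Σ(t)² = 95.0000, Σln v = -8.2398, Σt·ln v = -58.6772).
Δ = 95.0000·5 − (17.0000)² = 186.0000; k = (-58.6772·5 − 17.0000·-8.2398)/186.0000 = -0.82424, ln C = (95.0000·-8.2398 − 17.0000·-58.6772)/186.0000 = 1.15447.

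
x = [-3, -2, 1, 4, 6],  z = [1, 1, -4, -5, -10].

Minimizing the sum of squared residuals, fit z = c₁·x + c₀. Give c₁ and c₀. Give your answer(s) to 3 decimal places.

c₁ = -1.167, c₀ = -2.000

Forming AᵀA = [[66, 6]; [6, 5]] and Aᵀz = [-89, -17]ᵀ gives AᵀA·[c₁, c₀]ᵀ = Aᵀz.
Determinant 66·5 − 6² = 294.
c₁ = ((-89)·5 − 6·(-17))/294 = -7/6; c₀ = (66·(-17) − 6·(-89))/294 = -2.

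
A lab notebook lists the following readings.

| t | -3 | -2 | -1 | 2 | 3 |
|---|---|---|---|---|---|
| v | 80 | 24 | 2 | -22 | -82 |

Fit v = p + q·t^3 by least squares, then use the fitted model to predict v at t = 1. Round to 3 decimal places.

Forming XᵀX = [[5, -1]; [-1, 1587]] and Xᵀv = [2, -4744]ᵀ gives XᵀX·[p, q]ᵀ = Xᵀv.
det = 5·1587 − (-1)² = 7934.
p = (2·1587 − (-1)·(-4744))/7934 = -785/3967; q = (5·(-4744) − (-1)·2)/7934 = -11859/3967.
At t = 1: v̂ = (-785/3967)·(1) + (-11859/3967)·(1) = -12644/3967.

v̂ = -3.187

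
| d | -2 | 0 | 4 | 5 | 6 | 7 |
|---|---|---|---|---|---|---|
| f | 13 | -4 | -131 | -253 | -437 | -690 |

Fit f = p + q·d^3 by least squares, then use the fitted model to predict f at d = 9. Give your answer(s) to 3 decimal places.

f̂ = -1463.505

From the data, Σ1 = 6, Σd^3 = 740, Σd^3·d^3 = 184090.
Right-hand side: Σf = -1502, Σd^3·f = -371175.
Δ = 6·184090 − 740² = 556940.
p = ((-1502)·184090 − 740·(-371175))/556940 = -91684/27847; q = (6·(-371175) − 740·(-1502))/556940 = -111557/55694.
At d = 9: f̂ = (-91684/27847)·(1) + (-111557/55694)·(729) = -81508421/55694.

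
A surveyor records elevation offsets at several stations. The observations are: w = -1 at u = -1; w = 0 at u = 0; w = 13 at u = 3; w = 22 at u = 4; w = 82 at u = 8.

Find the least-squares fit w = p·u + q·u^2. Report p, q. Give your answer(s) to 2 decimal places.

p = 0.96, q = 1.16

Compute the Gram sums: Σu·u = 90, Σu·u^2 = 602, Σu^2·u^2 = 4434.
For Mᵀw: Σu·w = 784, Σu^2·w = 5716.
MᵀM·[p, q]ᵀ = Mᵀw becomes [[90, 602]; [602, 4434]]·[p, q]ᵀ = [784, 5716]ᵀ.
Eliminating q: 4434·(row 1) − 602·(row 2) gives 36656·p = 4434·784 − 602·5716 = 35224, so p = 4403/4582.
Then q = (5716 − 602·(4403/4582))/4434 = 5309/4582.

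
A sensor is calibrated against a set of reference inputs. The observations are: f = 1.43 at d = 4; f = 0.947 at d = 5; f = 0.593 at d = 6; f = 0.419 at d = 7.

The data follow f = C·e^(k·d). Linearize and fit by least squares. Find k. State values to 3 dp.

k = -0.415

With ln fᵢ as the transformed response and dᵢ as the regressor:
AᵀA = [[126.0000, 22.0000]; [22.0000, 4]], rhs = [-8.0661, -1.0892]ᵀ  (here Σd = 22.0000, Σ(d)² = 126.0000, Σln f = -1.0892, Σd·ln f = -8.0661).
Solving (det = 20.0000): k = -0.41508, ln C = 2.01062.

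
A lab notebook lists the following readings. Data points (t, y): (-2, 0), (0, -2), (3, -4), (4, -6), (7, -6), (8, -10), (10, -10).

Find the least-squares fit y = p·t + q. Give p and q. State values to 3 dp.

Forming MᵀM = [[242, 30]; [30, 7]] and Mᵀy = [-258, -38]ᵀ gives MᵀM·[p, q]ᵀ = Mᵀy.
Eliminating q: 7·(row 1) − 30·(row 2) gives 794·p = 7·(-258) − 30·(-38) = -666, so p = -333/397.
Then q = ((-38) − 30·(-333/397))/7 = -728/397.

p = -0.839, q = -1.834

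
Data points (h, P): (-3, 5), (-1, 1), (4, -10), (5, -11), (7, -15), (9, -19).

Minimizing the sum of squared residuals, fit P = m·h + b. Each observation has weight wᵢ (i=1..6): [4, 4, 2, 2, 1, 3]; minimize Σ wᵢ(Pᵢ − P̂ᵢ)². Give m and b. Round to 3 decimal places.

Normal-equation sums: Σwᵢ·h·h = 414, Σwᵢ·h = 36, Σwᵢ·1 = 16.
And Σwᵢ·h·P = -872, Σwᵢ·P = -90.
Determinant 414·16 − 36² = 5328.
m = ((-872)·16 − 36·(-90))/5328 = -1339/666; b = (414·(-90) − 36·(-872))/5328 = -163/148.

m = -2.011, b = -1.101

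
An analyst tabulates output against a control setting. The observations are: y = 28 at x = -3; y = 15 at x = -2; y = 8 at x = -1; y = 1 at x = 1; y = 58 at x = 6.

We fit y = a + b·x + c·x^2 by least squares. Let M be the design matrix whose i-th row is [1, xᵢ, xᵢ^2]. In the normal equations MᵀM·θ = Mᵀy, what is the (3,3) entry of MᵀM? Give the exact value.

Row 3 ↔ basis x^2, column 3 ↔ basis x^2, so (MᵀM)_{3,3} = Σᵢ (x^2)·(x^2) = (9)·(9) + (4)·(4) + (1)·(1) + (1)·(1) + (36)·(36) = 1395.

1395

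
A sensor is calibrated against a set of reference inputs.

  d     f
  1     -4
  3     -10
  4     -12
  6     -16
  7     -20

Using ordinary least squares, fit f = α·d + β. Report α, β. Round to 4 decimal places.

α = -2.5263, β = -1.7895

The normal equations are: 111·α + 21·β = -318;  21·α + 5·β = -62.
Eliminating β: 5·(row 1) − 21·(row 2) gives 114·α = 5·(-318) − 21·(-62) = -288, so α = -48/19.
Then β = ((-62) − 21·(-48/19))/5 = -34/19.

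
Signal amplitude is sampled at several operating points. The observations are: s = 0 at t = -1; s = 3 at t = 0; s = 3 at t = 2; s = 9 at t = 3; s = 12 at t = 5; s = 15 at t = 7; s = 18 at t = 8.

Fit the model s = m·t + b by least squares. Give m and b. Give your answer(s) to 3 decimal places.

m = 1.955, b = 1.869

Normal-equation sums: Σt·t = 152, Σt = 24, Σ1 = 7.
For Mᵀs: Σt·s = 342, Σs = 60.
Normal equations: [[152, 24]; [24, 7]]·[m, b]ᵀ = [342, 60]ᵀ.
det = 152·7 − 24² = 488.
m = (342·7 − 24·60)/488 = 477/244; b = (152·60 − 24·342)/488 = 114/61.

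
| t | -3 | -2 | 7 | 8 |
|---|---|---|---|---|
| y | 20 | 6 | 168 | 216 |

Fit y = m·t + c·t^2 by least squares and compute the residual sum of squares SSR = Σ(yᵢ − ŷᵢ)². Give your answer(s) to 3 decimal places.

Compute the Gram sums: Σt·t = 126, Σt·t^2 = 820, Σt^2·t^2 = 6594.
Right-hand side: Σt·y = 2832, Σt^2·y = 22260.
MᵀM·[m, c]ᵀ = Mᵀy becomes [[126, 820]; [820, 6594]]·[m, c]ᵀ = [2832, 22260]ᵀ.
det = 126·6594 − 820² = 158444.
m = (2832·6594 − 820·22260)/158444 = 105252/39611; c = (126·22260 − 820·2832)/158444 = 120630/39611.
Residuals: 22306/39611, -34350/39611, 7014/39611, -6360/39611; SSR = 44612/39611.

SSR = 1.126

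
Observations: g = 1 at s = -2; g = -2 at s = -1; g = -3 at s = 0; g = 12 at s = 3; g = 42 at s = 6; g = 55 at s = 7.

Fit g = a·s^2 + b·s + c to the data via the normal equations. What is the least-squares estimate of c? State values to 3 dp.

c = -1.508

Compute the Gram sums: Σs^2·s^2 = 3795, Σs^2·s = 577, Σs^2 = 99, Σs·s = 99, Σs = 13, Σ1 = 6.
Moment sums: Σs^2·g = 4317, Σs·g = 673, Σg = 105.
So XᵀX·[a, b, c]ᵀ = Xᵀg: [[3795, 577, 99]; [577, 99, 13]; [99, 13, 6]]·[a, b, c]ᵀ = [4317, 673, 105]ᵀ.
Inverting the 3×3 Gram matrix, [a, b, c]ᵀ = [863/868, 26067/21700, -8179/5425]ᵀ.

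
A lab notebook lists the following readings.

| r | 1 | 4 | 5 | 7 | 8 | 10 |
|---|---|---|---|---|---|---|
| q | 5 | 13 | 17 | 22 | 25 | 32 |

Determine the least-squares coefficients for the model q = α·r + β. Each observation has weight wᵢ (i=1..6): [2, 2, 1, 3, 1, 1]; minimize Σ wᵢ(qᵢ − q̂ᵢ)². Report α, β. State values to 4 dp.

α = 2.9413, β = 1.7168

Sums needed: Σwᵢ·r·r = 370, Σwᵢ·r = 54, Σwᵢ·1 = 10.
For AᵀWq: Σwᵢ·r·q = 1181, Σwᵢ·q = 176.
So AᵀWA·[α, β]ᵀ = AᵀWq: [[370, 54]; [54, 10]]·[α, β]ᵀ = [1181, 176]ᵀ.
Δ = 370·10 − 54² = 784.
α = (1181·10 − 54·176)/784 = 1153/392; β = (370·176 − 54·1181)/784 = 673/392.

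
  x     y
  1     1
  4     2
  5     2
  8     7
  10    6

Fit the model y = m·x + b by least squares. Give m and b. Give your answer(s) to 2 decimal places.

m = 0.70, b = -0.29

The normal system AᵀA·[m, b]ᵀ = Aᵀy is [[206, 28]; [28, 5]]·[m, b]ᵀ = [135, 18]ᵀ.
det = 206·5 − 28² = 246.
m = (135·5 − 28·18)/246 = 57/82; b = (206·18 − 28·135)/246 = -12/41.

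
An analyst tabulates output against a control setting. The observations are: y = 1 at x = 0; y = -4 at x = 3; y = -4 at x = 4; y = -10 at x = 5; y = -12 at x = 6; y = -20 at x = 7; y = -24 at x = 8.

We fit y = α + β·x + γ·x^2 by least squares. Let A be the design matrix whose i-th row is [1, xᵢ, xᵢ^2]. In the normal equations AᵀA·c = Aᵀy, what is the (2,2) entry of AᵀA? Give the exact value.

Row 2 ↔ basis x, column 2 ↔ basis x, so (AᵀA)_{2,2} = Σᵢ (x)·(x) = (0)·(0) + (3)·(3) + (4)·(4) + (5)·(5) + (6)·(6) + (7)·(7) + (8)·(8) = 199.

199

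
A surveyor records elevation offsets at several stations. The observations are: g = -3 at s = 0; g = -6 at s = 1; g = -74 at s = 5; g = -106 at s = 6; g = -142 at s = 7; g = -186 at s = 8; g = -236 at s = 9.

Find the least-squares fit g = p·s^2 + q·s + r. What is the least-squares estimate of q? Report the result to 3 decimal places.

With design matrix X, XᵀX = [[14980, 1926, 256]; [1926, 256, 36]; [256, 36, 7]] and Xᵀg = [-43650, -5618, -753]ᵀ.
Row-reducing yields p = -6493/2221, q = 1135/2221, r = -7295/2221.

q = 0.511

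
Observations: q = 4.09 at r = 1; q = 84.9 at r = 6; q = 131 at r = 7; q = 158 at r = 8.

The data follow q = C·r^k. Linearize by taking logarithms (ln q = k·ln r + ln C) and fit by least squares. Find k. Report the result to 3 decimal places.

k = 1.752

Taking logs, ln q = k·ln r + ln C, so regress ln q on ln r.
Σln r = 5.8171, Σ(ln r)² = 11.3210, Σln q = 15.7878, Σln r·ln q = 27.9721.
Equations: 11.3210·k + 5.8171·ln C = 27.9721;  5.8171·k + 4·ln C = 15.7878.
Solving (det = 11.4454): k = 1.75171, ln C = 1.39948.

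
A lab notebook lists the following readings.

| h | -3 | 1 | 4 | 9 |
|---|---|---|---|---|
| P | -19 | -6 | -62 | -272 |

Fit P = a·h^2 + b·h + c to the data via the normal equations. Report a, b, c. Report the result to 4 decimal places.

a = -3.0109, b = -3.0533, c = -0.8115

Entries of XᵀX: Σh^2·h^2 = 6899, Σh^2·h = 767, Σh^2 = 107, Σh·h = 107, Σh = 11, Σ1 = 4.
For XᵀP: Σh^2·P = -23201, Σh·P = -2645, ΣP = -359.
Normal equations: [[6899, 767, 107]; [767, 107, 11]; [107, 11, 4]]·[a, b, c]ᵀ = [-23201, -2645, -359]ᵀ.
Inverting the 3×3 Gram matrix, [a, b, c]ᵀ = [-43321/14388, -43931/14388, -973/1199]ᵀ.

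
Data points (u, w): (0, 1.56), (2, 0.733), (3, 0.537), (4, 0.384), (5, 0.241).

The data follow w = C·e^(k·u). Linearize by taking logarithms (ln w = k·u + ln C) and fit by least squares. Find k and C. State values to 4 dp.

Linearized form: ln w = k·u + ln C. From the 5 transformed points,
Σu = 14.0000, Σ(u)² = 54.0000, Σln w = -2.8678, Σu·ln w = -13.4297.
Equations: 54.0000·k + 14.0000·ln C = -13.4297;  14.0000·k + 5·ln C = -2.8678.
Slope k = (n·Σu·ln w − Σu·Σln w)/(n·Σ(u)² − (Σu)²) = (5·-13.4297 − 14.0000·-2.8678)/74.0000 = -0.36487; ln C = (Σln w − k·Σu)/n = 0.44808, so C = exp(0.44808) = 1.56530.

k = -0.3649, C = 1.5653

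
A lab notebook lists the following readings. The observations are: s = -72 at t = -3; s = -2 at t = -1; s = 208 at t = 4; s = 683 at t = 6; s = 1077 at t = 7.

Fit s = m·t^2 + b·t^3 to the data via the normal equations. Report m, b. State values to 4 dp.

m = 0.9949, b = 2.9975

Setting ∂/∂m … = 0 gives: 4035·m + 25363·b = 80039;  25363·m + 169131·b = 532197.
(Σt^2·t^2 = 4035, Σt^2·t^3 = 25363, Σt^3·t^3 = 169131, Σt^2·s = 80039, Σt^3·s = 532197.)
Eliminating b: 169131·(row 1) − 25363·(row 2) gives 39161816·m = 169131·80039 − 25363·532197 = 38963598, so m = 19481799/19580908.
Then b = (532197 − 25363·(19481799/19580908))/169131 = 58692869/19580908.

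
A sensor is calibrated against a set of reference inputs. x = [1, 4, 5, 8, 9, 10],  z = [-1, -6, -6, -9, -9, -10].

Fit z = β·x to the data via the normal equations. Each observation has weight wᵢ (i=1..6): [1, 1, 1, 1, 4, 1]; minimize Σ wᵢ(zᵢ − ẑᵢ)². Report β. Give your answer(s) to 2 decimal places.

Forming MᵀWM = [[530]] and MᵀWz = [-551]ᵀ gives MᵀWM·[β]ᵀ = MᵀWz.
Hence β = -551 / 530 ≈ -1.03962.

β = -1.04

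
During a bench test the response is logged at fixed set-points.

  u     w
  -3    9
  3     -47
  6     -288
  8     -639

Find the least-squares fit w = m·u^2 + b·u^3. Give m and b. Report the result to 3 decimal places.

m = -2.054, b = -0.991

Forming AᵀA = [[5554, 40544]; [40544, 310258]] and Aᵀw = [-51606, -390888]ᵀ gives AᵀA·[m, b]ᵀ = Aᵀw.
det = 5554·310258 − 40544² = 79356996.
m = ((-51606)·310258 − 40544·(-390888))/79356996 = -4528091/2204361; b = (5554·(-390888) − 40544·(-51606))/79356996 = -2185508/2204361.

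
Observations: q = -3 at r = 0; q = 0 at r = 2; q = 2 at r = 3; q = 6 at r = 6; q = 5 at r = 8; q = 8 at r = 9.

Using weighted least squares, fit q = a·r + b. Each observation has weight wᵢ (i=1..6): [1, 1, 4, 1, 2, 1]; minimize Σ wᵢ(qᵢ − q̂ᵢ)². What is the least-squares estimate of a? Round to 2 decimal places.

MᵀWM·[a, b]ᵀ = MᵀWq reads: 285·a + 45·b = 212;  45·a + 10·b = 29.
Δ = 285·10 − 45² = 825.
a = (212·10 − 45·29)/825 = 163/165; b = (285·29 − 45·212)/825 = -17/11.

a = 0.99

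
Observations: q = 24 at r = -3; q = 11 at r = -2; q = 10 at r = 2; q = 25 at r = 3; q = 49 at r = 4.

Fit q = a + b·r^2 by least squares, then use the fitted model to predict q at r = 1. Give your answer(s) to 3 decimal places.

q̂ = 0.245

Entries of XᵀX: Σ1 = 5, Σr^2 = 42, Σr^2·r^2 = 450.
Right-hand side: Σq = 119, Σr^2·q = 1309.
So XᵀX·[a, b]ᵀ = Xᵀq: [[5, 42]; [42, 450]]·[a, b]ᵀ = [119, 1309]ᵀ.
det = 5·450 − 42² = 486.
a = (119·450 − 42·1309)/486 = -238/81; b = (5·1309 − 42·119)/486 = 1547/486.
At r = 1: q̂ = (-238/81)·(1) + (1547/486)·(1) = 119/486.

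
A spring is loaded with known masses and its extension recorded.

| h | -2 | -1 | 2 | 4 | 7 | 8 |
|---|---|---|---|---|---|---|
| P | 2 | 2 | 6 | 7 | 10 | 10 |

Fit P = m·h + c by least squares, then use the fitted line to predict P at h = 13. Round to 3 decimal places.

Forming XᵀX = [[138, 18]; [18, 6]] and XᵀP = [184, 37]ᵀ gives XᵀX·[m, c]ᵀ = XᵀP.
Eliminating c: 6·(row 1) − 18·(row 2) gives 504·m = 6·184 − 18·37 = 438, so m = 73/84.
Then c = (37 − 18·(73/84))/6 = 299/84.
At h = 13: P̂ = (73/84)·(13) + (299/84)·(1) = 104/7.

P̂ = 14.857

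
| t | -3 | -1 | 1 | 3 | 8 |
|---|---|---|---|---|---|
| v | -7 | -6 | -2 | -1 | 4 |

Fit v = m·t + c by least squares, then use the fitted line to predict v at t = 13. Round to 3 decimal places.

Entries of XᵀX: Σt·t = 84, Σt = 8, Σ1 = 5.
Moment sums: Σt·v = 54, Σv = -12.
Normal equations: [[84, 8]; [8, 5]]·[m, c]ᵀ = [54, -12]ᵀ.
Eliminating c: 5·(row 1) − 8·(row 2) gives 356·m = 5·54 − 8·(-12) = 366, so m = 183/178.
Then c = ((-12) − 8·(183/178))/5 = -360/89.
At t = 13: v̂ = (183/178)·(13) + (-360/89)·(1) = 1659/178.

v̂ = 9.320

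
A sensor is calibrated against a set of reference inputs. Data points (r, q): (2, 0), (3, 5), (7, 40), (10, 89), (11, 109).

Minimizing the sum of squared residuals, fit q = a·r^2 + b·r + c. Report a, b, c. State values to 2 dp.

a = 1.02, b = -1.22, c = -1.19

MᵀM·[a, b, c]ᵀ = Mᵀq reads: 27139·a + 2709·b + 283·c = 24094;  2709·a + 283·b + 33·c = 2384;  283·a + 33·b + 5·c = 243.
(Σr^2·r^2 = 27139, Σr^2·r = 2709, Σr^2 = 283, Σr·r = 283, Σr = 33, Σ1 = 5, Σr^2·q = 24094, Σr·q = 2384, Σq = 243.)
Inverting the 3×3 Gram matrix, [a, b, c]ᵀ = [11173/10928, -13385/10928, -6475/5464]ᵀ.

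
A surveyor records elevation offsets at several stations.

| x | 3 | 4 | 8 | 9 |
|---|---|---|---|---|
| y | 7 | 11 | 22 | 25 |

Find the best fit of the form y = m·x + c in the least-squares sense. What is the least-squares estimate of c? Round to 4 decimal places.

The normal system AᵀA·[m, c]ᵀ = Aᵀy is [[170, 24]; [24, 4]]·[m, c]ᵀ = [466, 65]ᵀ.
det = 170·4 − 24² = 104.
m = (466·4 − 24·65)/104 = 38/13; c = (170·65 − 24·466)/104 = -67/52.

c = -1.2885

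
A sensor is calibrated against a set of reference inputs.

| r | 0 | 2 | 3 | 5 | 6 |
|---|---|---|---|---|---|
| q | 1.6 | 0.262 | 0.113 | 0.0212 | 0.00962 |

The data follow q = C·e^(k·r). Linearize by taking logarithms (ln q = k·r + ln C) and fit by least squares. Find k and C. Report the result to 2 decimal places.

Taking logs, ln q = k·r + ln C, so regress ln q on r.
Sums: Σr = 16.0000, Σ(r)² = 74.0000, Σln q = -11.5474, Σr·ln q = -56.3522.
Normal system: [[74.0000, 16.0000]; [16.0000, 5]]·[k, ln C]ᵀ = [-56.3522, -11.5474]ᵀ.
Solving (det = 114.0000): k = -0.85089, ln C = 0.41337, so C = exp(0.41337) = 1.51190.

k = -0.85, C = 1.51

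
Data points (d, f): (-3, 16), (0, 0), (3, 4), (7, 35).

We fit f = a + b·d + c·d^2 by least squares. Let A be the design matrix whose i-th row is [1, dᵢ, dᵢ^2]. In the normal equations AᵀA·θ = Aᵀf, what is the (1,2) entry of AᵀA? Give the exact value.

7

Row 1 ↔ basis 1, column 2 ↔ basis d, so (AᵀA)_{1,2} = Σᵢ d = (1)·(-3) + (1)·(0) + (1)·(3) + (1)·(7) = 7.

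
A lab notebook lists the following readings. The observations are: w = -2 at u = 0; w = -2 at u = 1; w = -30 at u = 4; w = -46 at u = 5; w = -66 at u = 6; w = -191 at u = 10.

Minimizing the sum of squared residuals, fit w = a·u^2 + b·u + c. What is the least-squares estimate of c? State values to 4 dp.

MᵀM·[a, b, c]ᵀ = Mᵀw reads: 12178·a + 1406·b + 178·c = -23108;  1406·a + 178·b + 26·c = -2658;  178·a + 26·b + 6·c = -337.
(Σu^2·u^2 = 12178, Σu^2·u = 1406, Σu^2 = 178, Σu·u = 178, Σu = 26, Σ1 = 6, Σu^2·w = -23108, Σu·w = -2658, Σw = -337.)
Inverting the 3×3 Gram matrix, [a, b, c]ᵀ = [-10331/5124, 6427/5124, -1527/854]ᵀ.

c = -1.7881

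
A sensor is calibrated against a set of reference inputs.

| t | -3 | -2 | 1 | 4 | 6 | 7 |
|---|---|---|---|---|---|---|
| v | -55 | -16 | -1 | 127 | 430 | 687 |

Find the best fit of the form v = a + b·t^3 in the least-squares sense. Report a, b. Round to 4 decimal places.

Normal-equation sums: Σ1 = 6, Σt^3 = 589, Σt^3·t^3 = 169195.
Right-hand side: Σv = 1172, Σt^3·v = 338261.
Δ = 6·169195 − 589² = 668249.
a = (1172·169195 − 589·338261)/668249 = -49431/35171; b = (6·338261 − 589·1172)/668249 = 1339258/668249.

a = -1.4054, b = 2.0041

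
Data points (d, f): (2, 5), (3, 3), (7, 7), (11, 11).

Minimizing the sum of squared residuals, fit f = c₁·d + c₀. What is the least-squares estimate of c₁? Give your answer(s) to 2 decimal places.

The normal equations are: 183·c₁ + 23·c₀ = 189;  23·c₁ + 4·c₀ = 26.
det = 183·4 − 23² = 203.
c₁ = (189·4 − 23·26)/203 = 158/203; c₀ = (183·26 − 23·189)/203 = 411/203.

c₁ = 0.78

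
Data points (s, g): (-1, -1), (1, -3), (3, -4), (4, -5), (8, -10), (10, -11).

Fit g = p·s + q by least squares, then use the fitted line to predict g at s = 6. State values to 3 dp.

ĝ = -7.405

Entries of XᵀX: Σs·s = 191, Σs = 25, Σ1 = 6.
For Xᵀg: Σs·g = -224, Σg = -34.
Normal equations: [[191, 25]; [25, 6]]·[p, q]ᵀ = [-224, -34]ᵀ.
det = 191·6 − 25² = 521.
p = ((-224)·6 − 25·(-34))/521 = -494/521; q = (191·(-34) − 25·(-224))/521 = -894/521.
At s = 6: ĝ = (-494/521)·(6) + (-894/521)·(1) = -3858/521.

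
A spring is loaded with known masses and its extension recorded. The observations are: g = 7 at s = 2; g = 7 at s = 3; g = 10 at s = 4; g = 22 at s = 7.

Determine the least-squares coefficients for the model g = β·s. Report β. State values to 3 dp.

Setting ∂/∂β … = 0 gives: 78·β = 229.
β = 229/78 = 2.9359.

β = 2.936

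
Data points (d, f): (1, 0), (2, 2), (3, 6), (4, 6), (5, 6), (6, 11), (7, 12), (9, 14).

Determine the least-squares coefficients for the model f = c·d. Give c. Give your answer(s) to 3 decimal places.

c = 1.593

Entries of AᵀA: Σd·d = 221.
Moment sums: Σd·f = 352.
AᵀA·[c]ᵀ = Aᵀf becomes [[221]]·[c]ᵀ = [352]ᵀ.
Hence c = 352 / 221 ≈ 1.59276.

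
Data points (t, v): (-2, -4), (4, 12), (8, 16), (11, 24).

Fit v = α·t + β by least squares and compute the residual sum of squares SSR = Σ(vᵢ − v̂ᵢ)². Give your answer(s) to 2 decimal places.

From the data, Σt·t = 205, Σt = 21, Σ1 = 4.
Right-hand side: Σt·v = 448, Σv = 48.
Normal equations: [[205, 21]; [21, 4]]·[α, β]ᵀ = [448, 48]ᵀ.
Eliminating β: 4·(row 1) − 21·(row 2) gives 379·α = 4·448 − 21·48 = 784, so α = 784/379.
Then β = (48 − 21·(784/379))/4 = 432/379.
Residuals: -380/379, 980/379, -640/379, 40/379; SSR = 4000/379.

SSR = 10.55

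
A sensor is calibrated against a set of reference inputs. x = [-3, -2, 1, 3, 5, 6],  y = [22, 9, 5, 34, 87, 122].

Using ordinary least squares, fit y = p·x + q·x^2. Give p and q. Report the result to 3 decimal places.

Forming AᵀA = [[84, 334]; [334, 2100]] and Aᵀy = [1190, 7112]ᵀ gives AᵀA·[p, q]ᵀ = Aᵀy.
Eliminating q: 2100·(row 1) − 334·(row 2) gives 64844·p = 2100·1190 − 334·7112 = 123592, so p = 30898/16211.
Then q = (7112 − 334·(30898/16211))/2100 = 49987/16211.

p = 1.906, q = 3.084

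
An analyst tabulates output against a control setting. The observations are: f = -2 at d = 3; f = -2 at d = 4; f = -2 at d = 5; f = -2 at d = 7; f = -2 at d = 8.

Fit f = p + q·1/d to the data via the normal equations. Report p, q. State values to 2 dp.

p = -2.00, q = 0.00

Forming XᵀX = [[5, 883/840]; [883/840, 176149/705600]] and Xᵀf = [-10, -883/420]ᵀ gives XᵀX·[p, q]ᵀ = Xᵀf.
Eliminating q: (176149/705600)·(row 1) − (883/840)·(row 2) gives (1579/11025)·p = (176149/705600)·(-10) − (883/840)·(-883/420) = -3158/11025, so p = -2.
Then q = ((-883/420) − (883/840)·(-2))/(176149/705600) = 0.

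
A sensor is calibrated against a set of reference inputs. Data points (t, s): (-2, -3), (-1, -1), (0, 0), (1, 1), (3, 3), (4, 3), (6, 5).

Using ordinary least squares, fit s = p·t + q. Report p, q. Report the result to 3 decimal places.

p = 0.934, q = -0.325

Entries of MᵀM: Σt·t = 67, Σt = 11, Σ1 = 7.
Moment sums: Σt·s = 59, Σs = 8.
MᵀM·[p, q]ᵀ = Mᵀs becomes [[67, 11]; [11, 7]]·[p, q]ᵀ = [59, 8]ᵀ.
Determinant 67·7 − 11² = 348.
p = (59·7 − 11·8)/348 = 325/348; q = (67·8 − 11·59)/348 = -113/348.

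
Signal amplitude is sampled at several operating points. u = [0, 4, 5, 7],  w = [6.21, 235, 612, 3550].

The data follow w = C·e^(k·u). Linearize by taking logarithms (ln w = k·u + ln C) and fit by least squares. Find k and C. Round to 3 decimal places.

Let Y = ln w. Fitting Y = k·u + ln C by least squares:
AᵀA = [[90.0000, 16.0000]; [16.0000, 4]], rhs = [111.1449, 21.8772]ᵀ  (here Σu = 16.0000, Σ(u)² = 90.0000, Σln w = 21.8772, Σu·ln w = 111.1449).
Δ = 90.0000·4 − (16.0000)² = 104.0000; k = (111.1449·4 − 16.0000·21.8772)/104.0000 = 0.90908, ln C = (90.0000·21.8772 − 16.0000·111.1449)/104.0000 = 1.83296, so C = exp(1.83296) = 6.25235.

k = 0.909, C = 6.252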